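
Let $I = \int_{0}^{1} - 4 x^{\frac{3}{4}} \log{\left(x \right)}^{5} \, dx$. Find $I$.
$\frac{1966080}{117649}$

Start from the elementary integral
$$J(a) = \int_{0}^{1} - 4 x^{a} \, dx = - \frac{4}{a + 1}.$$

Differentiating under the integral sign brings down a factor of $\ln x$:
$$\frac{dJ}{da} = \int_{0}^{1} - 4 x^{a} \log{\left(x \right)} \, dx = \frac{4}{\left(a + 1\right)^{2}}.$$

Repeating $5$ times in total — each differentiation brings down another $\ln x$ — gives
$$\frac{d^{5}J}{da^{5}} = \int_{0}^{1} - 4 x^{a} \log{\left(x \right)}^{5} \, dx = \frac{480}{\left(a + 1\right)^{6}},$$
and the integrand here is exactly the target integrand, so $I = \frac{480}{\left(a + 1\right)^{6}}$.

Setting $a = \frac{3}{4}$:
$$I = \frac{1966080}{117649}.$$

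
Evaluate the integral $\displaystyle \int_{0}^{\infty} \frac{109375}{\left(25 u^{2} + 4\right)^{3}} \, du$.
$\frac{65625 \pi}{512}$

Begin with the known result
$$J(a) = \int_{0}^{\infty} \frac{7}{a^{2} + u^{2}} \, du = \frac{7 \pi}{2 a}.$$

Differentiating under the integral sign with respect to $a$,
$$\frac{dJ}{da} = \int_{0}^{\infty} - \frac{14 a}{\left(a^{2} + u^{2}\right)^{2}} \, du = - \frac{7 \pi}{2 a^{2}},$$
so $\int_{0}^{\infty} \frac{7}{\left(a^{2} + u^{2}\right)^{2}} \, du = \frac{7 \pi}{4 a^{3}}$.

Repeating — each differentiation of $1/(u^2+a^2)^j$ produces $-2ja/(u^2+a^2)^{j+1}$ — and dividing through by $-2ja$ at each step yields, after $2$ differentiations in total,
$$\int_{0}^{\infty} \frac{7}{\left(a^{2} + u^{2}\right)^{3}} \, du = \frac{21 \pi}{16 a^{5}}.$$

Setting $a = \frac{2}{5}$:
$$I = \frac{65625 \pi}{512}.$$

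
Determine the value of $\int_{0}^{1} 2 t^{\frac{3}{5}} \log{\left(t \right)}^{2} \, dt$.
$\frac{125}{128}$

Consider the simpler parametrised integral
$$J(a) = \int_{0}^{1} 2 t^{a} \, dt = \frac{2}{a + 1}.$$

Differentiating under the integral sign brings down a factor of $\ln t$:
$$\frac{dJ}{da} = \int_{0}^{1} 2 t^{a} \log{\left(t \right)} \, dt = - \frac{2}{\left(a + 1\right)^{2}}.$$

Repeating twice in total — each differentiation brings down another $\ln t$ — gives
$$\frac{d^{2}J}{da^{2}} = \int_{0}^{1} 2 t^{a} \log{\left(t \right)}^{2} \, dt = \frac{4}{\left(a + 1\right)^{3}},$$
and the integrand here is exactly the target integrand, so $I = \frac{4}{\left(a + 1\right)^{3}}$.

Setting $a = \frac{3}{5}$:
$$I = \frac{125}{128}.$$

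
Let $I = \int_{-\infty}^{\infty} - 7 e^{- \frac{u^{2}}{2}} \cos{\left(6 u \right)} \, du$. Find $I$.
$- \frac{7 \sqrt{2} \sqrt{\pi}}{e^{18}}$

Let $b$ denote the cosine frequency and define $I(b) = \int_{-\infty}^{\infty} - 7 e^{- \frac{u^{2}}{2}} \cos{\left(b u \right)} \, du$.

Differentiating under the integral sign,
$$I'(b) = \int_{-\infty}^{\infty} 7 u e^{- \frac{u^{2}}{2}} \sin{\left(b u \right)} \, du.$$

Integrate $\int_{-\infty}^{\infty} u \sin(b u)\, e^{- \frac{u^{2}}{2}}\, du$ by parts with $w = \sin(b u)$ and $dv = u\, e^{- \frac{u^{2}}{2}}\, du$, giving $v = - e^{- \frac{u^{2}}{2}}$. The boundary term vanishes and
$$\int_{-\infty}^{\infty} u \sin(b u)\, e^{- \frac{u^{2}}{2}}\, du = b \int_{-\infty}^{\infty} \cos(b u)\, e^{- \frac{u^{2}}{2}}\, du,$$
so $I'(b) = - b\, I(b)$.

This is a separable first-order ODE; solving with the initial condition $I(0) = \int_{-\infty}^{\infty} - 7 e^{- \frac{u^{2}}{2}}\,du = - 7 \sqrt{2} \sqrt{\pi}$ gives
$$I(b) = - 7 \sqrt{2} \sqrt{\pi} e^{- \frac{b^{2}}{2}}.$$

Setting $b = 6$:
$$I = - \frac{7 \sqrt{2} \sqrt{\pi}}{e^{18}}.$$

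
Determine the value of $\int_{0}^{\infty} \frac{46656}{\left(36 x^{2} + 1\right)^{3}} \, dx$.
$1458 \pi$

Start from the standard arctangent integral
$$J(a) = \int_{0}^{\infty} \frac{1}{a^{2} + x^{2}} \, dx = \frac{\pi}{2 a}.$$

Differentiating under the integral sign with respect to $a$,
$$\frac{dJ}{da} = \int_{0}^{\infty} - \frac{2 a}{\left(a^{2} + x^{2}\right)^{2}} \, dx = - \frac{\pi}{2 a^{2}},$$
so $\int_{0}^{\infty} \frac{1}{\left(a^{2} + x^{2}\right)^{2}} \, dx = \frac{\pi}{4 a^{3}}$.

Repeating — each differentiation of $1/(x^2+a^2)^j$ produces $-2ja/(x^2+a^2)^{j+1}$ — and dividing through by $-2ja$ at each step yields, after $2$ differentiations in total,
$$\int_{0}^{\infty} \frac{1}{\left(a^{2} + x^{2}\right)^{3}} \, dx = \frac{3 \pi}{16 a^{5}}.$$

Setting $a = \frac{1}{6}$:
$$I = 1458 \pi.$$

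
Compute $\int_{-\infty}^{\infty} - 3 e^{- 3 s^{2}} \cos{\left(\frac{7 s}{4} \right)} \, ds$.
$- \frac{\sqrt{3} \sqrt{\pi}}{e^{\frac{49}{192}}}$

Let $b$ denote the cosine frequency and define $I(b) = \int_{-\infty}^{\infty} - 3 e^{- 3 s^{2}} \cos{\left(b s \right)} \, ds$.

Differentiating under the integral sign,
$$I'(b) = \int_{-\infty}^{\infty} 3 s e^{- 3 s^{2}} \sin{\left(b s \right)} \, ds.$$

Integrate $\int_{-\infty}^{\infty} s \sin(b s)\, e^{- 3 s^{2}}\, ds$ by parts with $u = \sin(b s)$ and $dv = s\, e^{- 3 s^{2}}\, ds$, giving $v = - \frac{e^{- 3 s^{2}}}{6}$. The boundary term vanishes and
$$\int_{-\infty}^{\infty} s \sin(b s)\, e^{- 3 s^{2}}\, ds = \frac{b}{6} \int_{-\infty}^{\infty} \cos(b s)\, e^{- 3 s^{2}}\, ds,$$
so $I'(b) = - \frac{b}{6}\, I(b)$.

This is a separable first-order ODE; solving with the initial condition $I(0) = \int_{-\infty}^{\infty} - 3 e^{- 3 s^{2}}\,ds = - \sqrt{3} \sqrt{\pi}$ gives
$$I(b) = - \sqrt{3} \sqrt{\pi} e^{- \frac{b^{2}}{12}}.$$

Setting $b = \frac{7}{4}$:
$$I = - \frac{\sqrt{3} \sqrt{\pi}}{e^{\frac{49}{192}}}.$$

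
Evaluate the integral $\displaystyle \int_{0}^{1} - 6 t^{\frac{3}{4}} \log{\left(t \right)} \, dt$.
$\frac{96}{49}$

Consider the simpler parametrised integral
$$J(a) = \int_{0}^{1} - 6 t^{a} \, dt = - \frac{6}{a + 1}.$$

Differentiating under the integral sign brings down a factor of $\ln t$:
$$\frac{dJ}{da} = \int_{0}^{1} - 6 t^{a} \log{\left(t \right)} \, dt = \frac{6}{\left(a + 1\right)^{2}}.$$

The integral on the left is $I$, so $I = \frac{6}{\left(a + 1\right)^{2}}$.

Setting $a = \frac{3}{4}$:
$$I = \frac{96}{49}.$$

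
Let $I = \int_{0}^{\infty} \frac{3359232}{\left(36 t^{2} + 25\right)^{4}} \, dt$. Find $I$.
$\frac{17496 \pi}{15625}$

Start from the standard arctangent integral
$$J(a) = \int_{0}^{\infty} \frac{2}{a^{2} + t^{2}} \, dt = \frac{\pi}{a}.$$

Differentiating under the integral sign with respect to $a$,
$$\frac{dJ}{da} = \int_{0}^{\infty} - \frac{4 a}{\left(a^{2} + t^{2}\right)^{2}} \, dt = - \frac{\pi}{a^{2}},$$
so $\int_{0}^{\infty} \frac{2}{\left(a^{2} + t^{2}\right)^{2}} \, dt = \frac{\pi}{2 a^{3}}$.

Repeating — each differentiation of $1/(t^2+a^2)^j$ produces $-2ja/(t^2+a^2)^{j+1}$ — and dividing through by $-2ja$ at each step yields, after $3$ differentiations in total,
$$\int_{0}^{\infty} \frac{2}{\left(a^{2} + t^{2}\right)^{4}} \, dt = \frac{5 \pi}{16 a^{7}}.$$

Setting $a = \frac{5}{6}$:
$$I = \frac{17496 \pi}{15625}.$$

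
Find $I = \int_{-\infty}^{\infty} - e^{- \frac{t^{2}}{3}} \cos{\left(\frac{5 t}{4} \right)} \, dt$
$- \frac{\sqrt{3} \sqrt{\pi}}{e^{\frac{75}{64}}}$

Define $I(b) = \int_{-\infty}^{\infty} - e^{- \frac{t^{2}}{3}} \cos{\left(b t \right)} \, dt$.

Differentiating under the integral sign,
$$I'(b) = \int_{-\infty}^{\infty} t e^{- \frac{t^{2}}{3}} \sin{\left(b t \right)} \, dt.$$

Integrate $\int_{-\infty}^{\infty} t \sin(b t)\, e^{- \frac{t^{2}}{3}}\, dt$ by parts with $u = \sin(b t)$ and $dv = t\, e^{- \frac{t^{2}}{3}}\, dt$, giving $v = - \frac{3 e^{- \frac{t^{2}}{3}}}{2}$. The boundary term vanishes and
$$\int_{-\infty}^{\infty} t \sin(b t)\, e^{- \frac{t^{2}}{3}}\, dt = \frac{3 b}{2} \int_{-\infty}^{\infty} \cos(b t)\, e^{- \frac{t^{2}}{3}}\, dt,$$
so $I'(b) = - \frac{3 b}{2}\, I(b)$.

This is a separable first-order ODE; solving with the initial condition $I(0) = \int_{-\infty}^{\infty} - e^{- \frac{t^{2}}{3}}\,dt = - \sqrt{3} \sqrt{\pi}$ gives
$$I(b) = - \sqrt{3} \sqrt{\pi} e^{- \frac{3 b^{2}}{4}}.$$

Setting $b = \frac{5}{4}$:
$$I = - \frac{\sqrt{3} \sqrt{\pi}}{e^{\frac{75}{64}}}.$$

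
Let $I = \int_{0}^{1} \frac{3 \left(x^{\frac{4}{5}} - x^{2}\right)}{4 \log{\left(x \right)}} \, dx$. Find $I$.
$- \frac{3 \log{\left(5 \right)}}{4} + \frac{3 \log{\left(3 \right)}}{4}$

Introduce a parameter $a$ in the exponent: let $I(a) = \int_{0}^{1} \frac{3 \left(x^{\frac{4}{5}} - x^{a}\right)}{4 \log{\left(x \right)}} \, dx$.

Since $\dfrac{\partial}{\partial a}\,x^{a} = x^{a} \ln x$, the $\ln x$ in the denominator cancels and
$$\frac{dI}{da} = \int_{0}^{1} - \frac{3}{4} x^{a} \, dx = - \frac{3}{4} \left[\frac{x^{a+1}}{a+1}\right]_0^1 = - \frac{3}{4 a + 4}.$$

Integrating with respect to $a$ gives $I(a) = - \frac{3 \log{\left(a + 1 \right)}}{4} - \frac{3 \log{\left(5 \right)}}{4} + \frac{3 \log{\left(3 \right)}}{2} + C$.

At $a = \frac{4}{5}$ the integrand is identically $0$, so $I(\frac{4}{5}) = 0$. The closed form gives $0$, hence $C = 0$.

Setting $a = 2$:
$$I = - \frac{3 \log{\left(5 \right)}}{4} + \frac{3 \log{\left(3 \right)}}{4}.$$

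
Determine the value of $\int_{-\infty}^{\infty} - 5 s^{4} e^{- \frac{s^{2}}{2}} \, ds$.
$- 15 \sqrt{2} \sqrt{\pi}$

Begin with the known integral
$$J(a) = \int_{-\infty}^{\infty} - 5 e^{- a s^{2}} \, ds = - \frac{5 \sqrt{\pi}}{\sqrt{a}}.$$

Differentiating under the integral sign brings down a factor of $(-s^2)$:
$$\frac{dJ}{da} = \int_{-\infty}^{\infty} 5 s^{2} e^{- a s^{2}} \, ds = \frac{5 \sqrt{\pi}}{2 a^{\frac{3}{2}}}.$$

Repeating twice in total — each differentiation brings down another $(-s^2)$ — gives
$$\frac{d^{2}J}{da^{2}} = \int_{-\infty}^{\infty} - 5 s^{4} e^{- a s^{2}} \, ds = - \frac{15 \sqrt{\pi}}{4 a^{\frac{5}{2}}},$$
and the integrand here is exactly the target integrand, so $I = - \frac{15 \sqrt{\pi}}{4 a^{\frac{5}{2}}}$.

Setting $a = \frac{1}{2}$:
$$I = - 15 \sqrt{2} \sqrt{\pi}.$$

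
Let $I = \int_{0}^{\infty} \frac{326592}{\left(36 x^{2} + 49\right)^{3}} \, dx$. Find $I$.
$\frac{1458 \pi}{2401}$

Start from the standard arctangent integral
$$J(a) = \int_{0}^{\infty} \frac{7}{a^{2} + x^{2}} \, dx = \frac{7 \pi}{2 a}.$$

Differentiating under the integral sign with respect to $a$,
$$\frac{dJ}{da} = \int_{0}^{\infty} - \frac{14 a}{\left(a^{2} + x^{2}\right)^{2}} \, dx = - \frac{7 \pi}{2 a^{2}},$$
so $\int_{0}^{\infty} \frac{7}{\left(a^{2} + x^{2}\right)^{2}} \, dx = \frac{7 \pi}{4 a^{3}}$.

Repeating — each differentiation of $1/(x^2+a^2)^j$ produces $-2ja/(x^2+a^2)^{j+1}$ — and dividing through by $-2ja$ at each step yields, after $2$ differentiations in total,
$$\int_{0}^{\infty} \frac{7}{\left(a^{2} + x^{2}\right)^{3}} \, dx = \frac{21 \pi}{16 a^{5}}.$$

Setting $a = \frac{7}{6}$:
$$I = \frac{1458 \pi}{2401}.$$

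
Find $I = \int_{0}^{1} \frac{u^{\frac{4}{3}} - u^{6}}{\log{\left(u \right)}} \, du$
$- \log{\left(3 \right)}$

Consider the one-parameter family: let $I(a) = \int_{0}^{1} \frac{- u^{6} + u^{a}}{\log{\left(u \right)}} \, du$.

Since $\dfrac{\partial}{\partial a}\,u^{a} = u^{a} \ln u$, the $\ln u$ in the denominator cancels and
$$\frac{dI}{da} = \int_{0}^{1} u^{a} \, du = \left[\frac{u^{a+1}}{a+1}\right]_0^1 = \frac{1}{a + 1}.$$

Integrating with respect to $a$ gives $I(a) = \log{\left(\frac{a}{7} + \frac{1}{7} \right)} + C$.

At $a = 6$ the integrand is identically $0$, so $I(6) = 0$. The closed form gives $0$, hence $C = 0$.

Setting $a = \frac{4}{3}$:
$$I = - \log{\left(3 \right)}.$$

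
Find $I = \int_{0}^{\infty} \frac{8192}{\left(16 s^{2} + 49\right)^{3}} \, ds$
$\frac{384 \pi}{16807}$

Recall the elementary integral
$$J(a) = \int_{0}^{\infty} \frac{2}{a^{2} + s^{2}} \, ds = \frac{\pi}{a}.$$

Differentiating under the integral sign with respect to $a$,
$$\frac{dJ}{da} = \int_{0}^{\infty} - \frac{4 a}{\left(a^{2} + s^{2}\right)^{2}} \, ds = - \frac{\pi}{a^{2}},$$
so $\int_{0}^{\infty} \frac{2}{\left(a^{2} + s^{2}\right)^{2}} \, ds = \frac{\pi}{2 a^{3}}$.

Repeating — each differentiation of $1/(s^2+a^2)^j$ produces $-2ja/(s^2+a^2)^{j+1}$ — and dividing through by $-2ja$ at each step yields, after $2$ differentiations in total,
$$\int_{0}^{\infty} \frac{2}{\left(a^{2} + s^{2}\right)^{3}} \, ds = \frac{3 \pi}{8 a^{5}}.$$

Setting $a = \frac{7}{4}$:
$$I = \frac{384 \pi}{16807}.$$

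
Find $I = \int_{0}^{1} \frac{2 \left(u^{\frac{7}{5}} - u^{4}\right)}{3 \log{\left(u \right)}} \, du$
$- \frac{4 \log{\left(5 \right)}}{3} + \frac{2 \log{\left(12 \right)}}{3}$

Consider the one-parameter family: let $I(a) = \int_{0}^{1} \frac{2 \left(u^{\frac{7}{5}} - u^{a}\right)}{3 \log{\left(u \right)}} \, du$.

Since $\dfrac{\partial}{\partial a}\,u^{a} = u^{a} \ln u$, the $\ln u$ in the denominator cancels and
$$\frac{dI}{da} = \int_{0}^{1} - \frac{2}{3} u^{a} \, du = - \frac{2}{3} \left[\frac{u^{a+1}}{a+1}\right]_0^1 = - \frac{2}{3 a + 3}.$$

Integrating with respect to $a$ gives $I(a) = - \frac{2 \log{\left(a + 1 \right)}}{3} - \frac{2 \log{\left(5 \right)}}{3} + \frac{2 \log{\left(12 \right)}}{3} + C$.

At $a = \frac{7}{5}$ the integrand is identically $0$, so $I(\frac{7}{5}) = 0$. The closed form gives $0$, hence $C = 0$.

Setting $a = 4$:
$$I = - \frac{4 \log{\left(5 \right)}}{3} + \frac{2 \log{\left(12 \right)}}{3}.$$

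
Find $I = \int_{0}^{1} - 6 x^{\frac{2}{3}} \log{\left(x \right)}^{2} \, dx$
$- \frac{324}{125}$

Begin with the known integral
$$J(a) = \int_{0}^{1} - 6 x^{a} \, dx = - \frac{6}{a + 1}.$$

Differentiating under the integral sign brings down a factor of $\ln x$:
$$\frac{dJ}{da} = \int_{0}^{1} - 6 x^{a} \log{\left(x \right)} \, dx = \frac{6}{\left(a + 1\right)^{2}}.$$

Repeating twice in total — each differentiation brings down another $\ln x$ — gives
$$\frac{d^{2}J}{da^{2}} = \int_{0}^{1} - 6 x^{a} \log{\left(x \right)}^{2} \, dx = - \frac{12}{\left(a + 1\right)^{3}},$$
and the integrand here is exactly the target integrand, so $I = - \frac{12}{\left(a + 1\right)^{3}}$.

Setting $a = \frac{2}{3}$:
$$I = - \frac{324}{125}.$$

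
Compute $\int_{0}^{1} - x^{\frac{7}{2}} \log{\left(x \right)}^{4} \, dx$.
$- \frac{256}{19683}$

Begin with the known integral
$$J(a) = \int_{0}^{1} - x^{a} \, dx = - \frac{1}{a + 1}.$$

Differentiating under the integral sign brings down a factor of $\ln x$:
$$\frac{dJ}{da} = \int_{0}^{1} - x^{a} \log{\left(x \right)} \, dx = \frac{1}{\left(a + 1\right)^{2}}.$$

Repeating $4$ times in total — each differentiation brings down another $\ln x$ — gives
$$\frac{d^{4}J}{da^{4}} = \int_{0}^{1} - x^{a} \log{\left(x \right)}^{4} \, dx = - \frac{24}{\left(a + 1\right)^{5}},$$
and the integrand here is exactly the target integrand, so $I = - \frac{24}{\left(a + 1\right)^{5}}$.

Setting $a = \frac{7}{2}$:
$$I = - \frac{256}{19683}.$$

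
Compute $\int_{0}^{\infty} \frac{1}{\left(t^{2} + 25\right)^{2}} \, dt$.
$\frac{\pi}{500}$

Start from the standard arctangent integral
$$J(a) = \int_{0}^{\infty} \frac{1}{a^{2} + t^{2}} \, dt = \frac{\pi}{2 a}.$$

Differentiating under the integral sign with respect to $a$,
$$\frac{dJ}{da} = \int_{0}^{\infty} - \frac{2 a}{\left(a^{2} + t^{2}\right)^{2}} \, dt = - \frac{\pi}{2 a^{2}},$$
so $\int_{0}^{\infty} \frac{1}{\left(a^{2} + t^{2}\right)^{2}} \, dt = \frac{\pi}{4 a^{3}}$.

Setting $a = 5$:
$$I = \frac{\pi}{500}.$$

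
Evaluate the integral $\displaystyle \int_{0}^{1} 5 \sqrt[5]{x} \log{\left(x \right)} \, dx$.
$- \frac{125}{36}$

Consider the simpler parametrised integral
$$J(a) = \int_{0}^{1} 5 x^{a} \, dx = \frac{5}{a + 1}.$$

Differentiating under the integral sign brings down a factor of $\ln x$:
$$\frac{dJ}{da} = \int_{0}^{1} 5 x^{a} \log{\left(x \right)} \, dx = - \frac{5}{\left(a + 1\right)^{2}}.$$

The integral on the left is $I$, so $I = - \frac{5}{\left(a + 1\right)^{2}}$.

Setting $a = \frac{1}{5}$:
$$I = - \frac{125}{36}.$$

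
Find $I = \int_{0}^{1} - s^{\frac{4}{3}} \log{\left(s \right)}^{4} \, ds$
$- \frac{5832}{16807}$

Consider the simpler parametrised integral
$$J(a) = \int_{0}^{1} - s^{a} \, ds = - \frac{1}{a + 1}.$$

Differentiating under the integral sign brings down a factor of $\ln s$:
$$\frac{dJ}{da} = \int_{0}^{1} - s^{a} \log{\left(s \right)} \, ds = \frac{1}{\left(a + 1\right)^{2}}.$$

Repeating $4$ times in total — each differentiation brings down another $\ln s$ — gives
$$\frac{d^{4}J}{da^{4}} = \int_{0}^{1} - s^{a} \log{\left(s \right)}^{4} \, ds = - \frac{24}{\left(a + 1\right)^{5}},$$
and the integrand here is exactly the target integrand, so $I = - \frac{24}{\left(a + 1\right)^{5}}$.

Setting $a = \frac{4}{3}$:
$$I = - \frac{5832}{16807}.$$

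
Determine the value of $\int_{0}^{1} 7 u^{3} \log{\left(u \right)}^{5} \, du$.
$- \frac{105}{512}$

Begin with the known integral
$$J(a) = \int_{0}^{1} 7 u^{a} \, du = \frac{7}{a + 1}.$$

Differentiating under the integral sign brings down a factor of $\ln u$:
$$\frac{dJ}{da} = \int_{0}^{1} 7 u^{a} \log{\left(u \right)} \, du = - \frac{7}{\left(a + 1\right)^{2}}.$$

Repeating $5$ times in total — each differentiation brings down another $\ln u$ — gives
$$\frac{d^{5}J}{da^{5}} = \int_{0}^{1} 7 u^{a} \log{\left(u \right)}^{5} \, du = - \frac{840}{\left(a + 1\right)^{6}},$$
and the integrand here is exactly the target integrand, so $I = - \frac{840}{\left(a + 1\right)^{6}}$.

Setting $a = 3$:
$$I = - \frac{105}{512}.$$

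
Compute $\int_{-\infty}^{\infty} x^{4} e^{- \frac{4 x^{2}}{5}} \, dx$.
$\frac{75 \sqrt{5} \sqrt{\pi}}{128}$

Begin with the known integral
$$J(a) = \int_{-\infty}^{\infty} e^{- a x^{2}} \, dx = \frac{\sqrt{\pi}}{\sqrt{a}}.$$

Differentiating under the integral sign brings down a factor of $(-x^2)$:
$$\frac{dJ}{da} = \int_{-\infty}^{\infty} - x^{2} e^{- a x^{2}} \, dx = - \frac{\sqrt{\pi}}{2 a^{\frac{3}{2}}}.$$

Repeating twice in total — each differentiation brings down another $(-x^2)$ — gives
$$\frac{d^{2}J}{da^{2}} = \int_{-\infty}^{\infty} x^{4} e^{- a x^{2}} \, dx = \frac{3 \sqrt{\pi}}{4 a^{\frac{5}{2}}},$$
and the integrand here is exactly the target integrand, so $I = \frac{3 \sqrt{\pi}}{4 a^{\frac{5}{2}}}$.

Setting $a = \frac{4}{5}$:
$$I = \frac{75 \sqrt{5} \sqrt{\pi}}{128}.$$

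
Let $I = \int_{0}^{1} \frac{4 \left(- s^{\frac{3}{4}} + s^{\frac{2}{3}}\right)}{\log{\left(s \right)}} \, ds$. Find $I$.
$- \log{\left(\frac{194481}{160000} \right)}$

Replace the exponent $\frac{3}{4}$ by a parameter $a$: let $I(a) = \int_{0}^{1} \frac{4 \left(s^{\frac{2}{3}} - s^{a}\right)}{\log{\left(s \right)}} \, ds$.

Since $\dfrac{\partial}{\partial a}\,s^{a} = s^{a} \ln s$, the $\ln s$ in the denominator cancels and
$$\frac{dI}{da} = \int_{0}^{1} -4 s^{a} \, ds = -4 \left[\frac{s^{a+1}}{a+1}\right]_0^1 = - \frac{4}{a + 1}.$$

Integrating with respect to $a$ gives $I(a) = - \log{\left(\frac{81 \left(a + 1\right)^{4}}{625} \right)} + C$.

At $a = \frac{2}{3}$ the integrand is identically $0$, so $I(\frac{2}{3}) = 0$. The closed form gives $0$, hence $C = 0$.

Setting $a = \frac{3}{4}$:
$$I = - \log{\left(\frac{194481}{160000} \right)}.$$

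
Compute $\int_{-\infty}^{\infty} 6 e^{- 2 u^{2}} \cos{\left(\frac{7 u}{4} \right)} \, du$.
$\frac{3 \sqrt{2} \sqrt{\pi}}{e^{\frac{49}{128}}}$

Treat the cosine frequency as a parameter and define $I(b) = \int_{-\infty}^{\infty} 6 e^{- 2 u^{2}} \cos{\left(b u \right)} \, du$.

Differentiating under the integral sign,
$$I'(b) = \int_{-\infty}^{\infty} - 6 u e^{- 2 u^{2}} \sin{\left(b u \right)} \, du.$$

Integrate $\int_{-\infty}^{\infty} u \sin(b u)\, e^{- 2 u^{2}}\, du$ by parts with $w = \sin(b u)$ and $dv = u\, e^{- 2 u^{2}}\, du$, giving $v = - \frac{e^{- 2 u^{2}}}{4}$. The boundary term vanishes and
$$\int_{-\infty}^{\infty} u \sin(b u)\, e^{- 2 u^{2}}\, du = \frac{b}{4} \int_{-\infty}^{\infty} \cos(b u)\, e^{- 2 u^{2}}\, du,$$
so $I'(b) = - \frac{b}{4}\, I(b)$.

This is a separable first-order ODE; solving with the initial condition $I(0) = \int_{-\infty}^{\infty} 6 e^{- 2 u^{2}}\,du = 3 \sqrt{2} \sqrt{\pi}$ gives
$$I(b) = 3 \sqrt{2} \sqrt{\pi} e^{- \frac{b^{2}}{8}}.$$

Setting $b = \frac{7}{4}$:
$$I = \frac{3 \sqrt{2} \sqrt{\pi}}{e^{\frac{49}{128}}}.$$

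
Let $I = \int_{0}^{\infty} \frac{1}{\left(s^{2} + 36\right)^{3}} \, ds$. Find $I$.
$\frac{\pi}{41472}$

Begin with the known result
$$J(a) = \int_{0}^{\infty} \frac{1}{a^{2} + s^{2}} \, ds = \frac{\pi}{2 a}.$$

Differentiating under the integral sign with respect to $a$,
$$\frac{dJ}{da} = \int_{0}^{\infty} - \frac{2 a}{\left(a^{2} + s^{2}\right)^{2}} \, ds = - \frac{\pi}{2 a^{2}},$$
so $\int_{0}^{\infty} \frac{1}{\left(a^{2} + s^{2}\right)^{2}} \, ds = \frac{\pi}{4 a^{3}}$.

Repeating — each differentiation of $1/(s^2+a^2)^j$ produces $-2ja/(s^2+a^2)^{j+1}$ — and dividing through by $-2ja$ at each step yields, after $2$ differentiations in total,
$$\int_{0}^{\infty} \frac{1}{\left(a^{2} + s^{2}\right)^{3}} \, ds = \frac{3 \pi}{16 a^{5}}.$$

Setting $a = 6$:
$$I = \frac{\pi}{41472}.$$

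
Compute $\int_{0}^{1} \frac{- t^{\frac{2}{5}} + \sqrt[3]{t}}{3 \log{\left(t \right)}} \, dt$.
$- \frac{\log{\left(21 \right)}}{3} + \frac{\log{\left(20 \right)}}{3}$

Introduce a parameter $a$ in the exponent: let $I(a) = \int_{0}^{1} \frac{- t^{\frac{2}{5}} + t^{a}}{3 \log{\left(t \right)}} \, dt$.

Since $\dfrac{\partial}{\partial a}\,t^{a} = t^{a} \ln t$, the $\ln t$ in the denominator cancels and
$$\frac{dI}{da} = \int_{0}^{1} \frac{1}{3} t^{a} \, dt = \frac{1}{3} \left[\frac{t^{a+1}}{a+1}\right]_0^1 = \frac{1}{3 \left(a + 1\right)}.$$

Integrating with respect to $a$ gives $I(a) = \frac{\log{\left(a + 1 \right)}}{3} - \frac{\log{\left(7 \right)}}{3} + \frac{\log{\left(5 \right)}}{3} + C$.

At $a = \frac{2}{5}$ the integrand is identically $0$, so $I(\frac{2}{5}) = 0$. The closed form gives $0$, hence $C = 0$.

Setting $a = \frac{1}{3}$:
$$I = - \frac{\log{\left(21 \right)}}{3} + \frac{\log{\left(20 \right)}}{3}.$$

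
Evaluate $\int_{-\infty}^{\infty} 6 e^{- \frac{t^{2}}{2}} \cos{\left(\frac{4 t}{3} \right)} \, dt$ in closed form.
$\frac{6 \sqrt{2} \sqrt{\pi}}{e^{\frac{8}{9}}}$

Let $b$ denote the cosine frequency and define $I(b) = \int_{-\infty}^{\infty} 6 e^{- \frac{t^{2}}{2}} \cos{\left(b t \right)} \, dt$.

Differentiating under the integral sign,
$$I'(b) = \int_{-\infty}^{\infty} - 6 t e^{- \frac{t^{2}}{2}} \sin{\left(b t \right)} \, dt.$$

Integrate $\int_{-\infty}^{\infty} t \sin(b t)\, e^{- \frac{t^{2}}{2}}\, dt$ by parts with $u = \sin(b t)$ and $dv = t\, e^{- \frac{t^{2}}{2}}\, dt$, giving $v = - e^{- \frac{t^{2}}{2}}$. The boundary term vanishes and
$$\int_{-\infty}^{\infty} t \sin(b t)\, e^{- \frac{t^{2}}{2}}\, dt = b \int_{-\infty}^{\infty} \cos(b t)\, e^{- \frac{t^{2}}{2}}\, dt,$$
so $I'(b) = - b\, I(b)$.

This is a separable first-order ODE; solving with the initial condition $I(0) = \int_{-\infty}^{\infty} 6 e^{- \frac{t^{2}}{2}}\,dt = 6 \sqrt{2} \sqrt{\pi}$ gives
$$I(b) = 6 \sqrt{2} \sqrt{\pi} e^{- \frac{b^{2}}{2}}.$$

Setting $b = \frac{4}{3}$:
$$I = \frac{6 \sqrt{2} \sqrt{\pi}}{e^{\frac{8}{9}}}.$$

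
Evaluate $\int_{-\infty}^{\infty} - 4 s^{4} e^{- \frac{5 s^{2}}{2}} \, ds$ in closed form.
$- \frac{12 \sqrt{10} \sqrt{\pi}}{125}$

Begin with the known integral
$$J(a) = \int_{-\infty}^{\infty} - 4 e^{- a s^{2}} \, ds = - \frac{4 \sqrt{\pi}}{\sqrt{a}}.$$

Differentiating under the integral sign brings down a factor of $(-s^2)$:
$$\frac{dJ}{da} = \int_{-\infty}^{\infty} 4 s^{2} e^{- a s^{2}} \, ds = \frac{2 \sqrt{\pi}}{a^{\frac{3}{2}}}.$$

Repeating twice in total — each differentiation brings down another $(-s^2)$ — gives
$$\frac{d^{2}J}{da^{2}} = \int_{-\infty}^{\infty} - 4 s^{4} e^{- a s^{2}} \, ds = - \frac{3 \sqrt{\pi}}{a^{\frac{5}{2}}},$$
and the integrand here is exactly the target integrand, so $I = - \frac{3 \sqrt{\pi}}{a^{\frac{5}{2}}}$.

Setting $a = \frac{5}{2}$:
$$I = - \frac{12 \sqrt{10} \sqrt{\pi}}{125}.$$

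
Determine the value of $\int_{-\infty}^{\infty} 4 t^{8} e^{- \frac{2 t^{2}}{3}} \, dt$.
$\frac{8505 \sqrt{6} \sqrt{\pi}}{128}$

Start from the elementary integral
$$J(a) = \int_{-\infty}^{\infty} 4 e^{- a t^{2}} \, dt = \frac{4 \sqrt{\pi}}{\sqrt{a}}.$$

Differentiating under the integral sign brings down a factor of $(-t^2)$:
$$\frac{dJ}{da} = \int_{-\infty}^{\infty} - 4 t^{2} e^{- a t^{2}} \, dt = - \frac{2 \sqrt{\pi}}{a^{\frac{3}{2}}}.$$

Repeating $4$ times in total — each differentiation brings down another $(-t^2)$ — gives
$$\frac{d^{4}J}{da^{4}} = \int_{-\infty}^{\infty} 4 t^{8} e^{- a t^{2}} \, dt = \frac{105 \sqrt{\pi}}{4 a^{\frac{9}{2}}},$$
and the integrand here is exactly the target integrand, so $I = \frac{105 \sqrt{\pi}}{4 a^{\frac{9}{2}}}$.

Setting $a = \frac{2}{3}$:
$$I = \frac{8505 \sqrt{6} \sqrt{\pi}}{128}.$$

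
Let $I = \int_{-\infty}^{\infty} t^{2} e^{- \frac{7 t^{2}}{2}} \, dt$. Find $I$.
$\frac{\sqrt{14} \sqrt{\pi}}{49}$

Consider the simpler parametrised integral
$$J(a) = \int_{-\infty}^{\infty} e^{- a t^{2}} \, dt = \frac{\sqrt{\pi}}{\sqrt{a}}.$$

Differentiating under the integral sign brings down a factor of $(-t^2)$:
$$\frac{dJ}{da} = \int_{-\infty}^{\infty} - t^{2} e^{- a t^{2}} \, dt = - \frac{\sqrt{\pi}}{2 a^{\frac{3}{2}}}.$$

The integral on the left is $-I$, so $I = \frac{\sqrt{\pi}}{2 a^{\frac{3}{2}}}$.

Setting $a = \frac{7}{2}$:
$$I = \frac{\sqrt{14} \sqrt{\pi}}{49}.$$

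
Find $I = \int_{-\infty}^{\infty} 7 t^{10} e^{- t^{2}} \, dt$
$\frac{6615 \sqrt{\pi}}{32}$

Start from the elementary integral
$$J(a) = \int_{-\infty}^{\infty} 7 e^{- a t^{2}} \, dt = \frac{7 \sqrt{\pi}}{\sqrt{a}}.$$

Differentiating under the integral sign brings down a factor of $(-t^2)$:
$$\frac{dJ}{da} = \int_{-\infty}^{\infty} - 7 t^{2} e^{- a t^{2}} \, dt = - \frac{7 \sqrt{\pi}}{2 a^{\frac{3}{2}}}.$$

Repeating $5$ times in total — each differentiation brings down another $(-t^2)$ — gives
$$\frac{d^{5}J}{da^{5}} = \int_{-\infty}^{\infty} - 7 t^{10} e^{- a t^{2}} \, dt = - \frac{6615 \sqrt{\pi}}{32 a^{\frac{11}{2}}},$$
and the integrand here is $(-1)^{5}$ times the target integrand, so $I = (-1)^{5}\,\frac{d^{5}J}{da^{5}} = \frac{6615 \sqrt{\pi}}{32 a^{\frac{11}{2}}}$.

Setting $a = 1$:
$$I = \frac{6615 \sqrt{\pi}}{32}.$$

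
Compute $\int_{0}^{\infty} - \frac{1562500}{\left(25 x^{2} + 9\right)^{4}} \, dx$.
$- \frac{390625 \pi}{17496}$

Start from the standard arctangent integral
$$J(a) = \int_{0}^{\infty} - \frac{4}{a^{2} + x^{2}} \, dx = - \frac{2 \pi}{a}.$$

Differentiating under the integral sign with respect to $a$,
$$\frac{dJ}{da} = \int_{0}^{\infty} \frac{8 a}{\left(a^{2} + x^{2}\right)^{2}} \, dx = \frac{2 \pi}{a^{2}},$$
so $\int_{0}^{\infty} - \frac{4}{\left(a^{2} + x^{2}\right)^{2}} \, dx = - \frac{\pi}{a^{3}}$.

Repeating — each differentiation of $1/(x^2+a^2)^j$ produces $-2ja/(x^2+a^2)^{j+1}$ — and dividing through by $-2ja$ at each step yields, after $3$ differentiations in total,
$$\int_{0}^{\infty} - \frac{4}{\left(a^{2} + x^{2}\right)^{4}} \, dx = - \frac{5 \pi}{8 a^{7}}.$$

Setting $a = \frac{3}{5}$:
$$I = - \frac{390625 \pi}{17496}.$$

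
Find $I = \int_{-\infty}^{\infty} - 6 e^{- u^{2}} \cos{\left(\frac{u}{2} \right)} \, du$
$- \frac{6 \sqrt{\pi}}{e^{\frac{1}{16}}}$

Let $b$ denote the cosine frequency and define $I(b) = \int_{-\infty}^{\infty} - 6 e^{- u^{2}} \cos{\left(b u \right)} \, du$.

Differentiating under the integral sign,
$$I'(b) = \int_{-\infty}^{\infty} 6 u e^{- u^{2}} \sin{\left(b u \right)} \, du.$$

Integrate $\int_{-\infty}^{\infty} u \sin(b u)\, e^{- u^{2}}\, du$ by parts with $w = \sin(b u)$ and $dv = u\, e^{- u^{2}}\, du$, giving $v = - \frac{e^{- u^{2}}}{2}$. The boundary term vanishes and
$$\int_{-\infty}^{\infty} u \sin(b u)\, e^{- u^{2}}\, du = \frac{b}{2} \int_{-\infty}^{\infty} \cos(b u)\, e^{- u^{2}}\, du,$$
so $I'(b) = - \frac{b}{2}\, I(b)$.

This is a separable first-order ODE; solving with the initial condition $I(0) = \int_{-\infty}^{\infty} - 6 e^{- u^{2}}\,du = - 6 \sqrt{\pi}$ gives
$$I(b) = - 6 \sqrt{\pi} e^{- \frac{b^{2}}{4}}.$$

Setting $b = \frac{1}{2}$:
$$I = - \frac{6 \sqrt{\pi}}{e^{\frac{1}{16}}}.$$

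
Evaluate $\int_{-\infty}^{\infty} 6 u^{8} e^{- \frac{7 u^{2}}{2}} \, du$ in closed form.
$\frac{90 \sqrt{14} \sqrt{\pi}}{2401}$

Consider the simpler parametrised integral
$$J(a) = \int_{-\infty}^{\infty} 6 e^{- a u^{2}} \, du = \frac{6 \sqrt{\pi}}{\sqrt{a}}.$$

Differentiating under the integral sign brings down a factor of $(-u^2)$:
$$\frac{dJ}{da} = \int_{-\infty}^{\infty} - 6 u^{2} e^{- a u^{2}} \, du = - \frac{3 \sqrt{\pi}}{a^{\frac{3}{2}}}.$$

Repeating $4$ times in total — each differentiation brings down another $(-u^2)$ — gives
$$\frac{d^{4}J}{da^{4}} = \int_{-\infty}^{\infty} 6 u^{8} e^{- a u^{2}} \, du = \frac{315 \sqrt{\pi}}{8 a^{\frac{9}{2}}},$$
and the integrand here is exactly the target integrand, so $I = \frac{315 \sqrt{\pi}}{8 a^{\frac{9}{2}}}$.

Setting $a = \frac{7}{2}$:
$$I = \frac{90 \sqrt{14} \sqrt{\pi}}{2401}.$$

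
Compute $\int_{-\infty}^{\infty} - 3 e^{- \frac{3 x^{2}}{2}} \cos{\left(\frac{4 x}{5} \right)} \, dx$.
$- \frac{\sqrt{6} \sqrt{\pi}}{e^{\frac{8}{75}}}$

Let $b$ denote the cosine frequency and define $I(b) = \int_{-\infty}^{\infty} - 3 e^{- \frac{3 x^{2}}{2}} \cos{\left(b x \right)} \, dx$.

Differentiating under the integral sign,
$$I'(b) = \int_{-\infty}^{\infty} 3 x e^{- \frac{3 x^{2}}{2}} \sin{\left(b x \right)} \, dx.$$

Integrate $\int_{-\infty}^{\infty} x \sin(b x)\, e^{- \frac{3 x^{2}}{2}}\, dx$ by parts with $u = \sin(b x)$ and $dv = x\, e^{- \frac{3 x^{2}}{2}}\, dx$, giving $v = - \frac{e^{- \frac{3 x^{2}}{2}}}{3}$. The boundary term vanishes and
$$\int_{-\infty}^{\infty} x \sin(b x)\, e^{- \frac{3 x^{2}}{2}}\, dx = \frac{b}{3} \int_{-\infty}^{\infty} \cos(b x)\, e^{- \frac{3 x^{2}}{2}}\, dx,$$
so $I'(b) = - \frac{b}{3}\, I(b)$.

This is a separable first-order ODE; solving with the initial condition $I(0) = \int_{-\infty}^{\infty} - 3 e^{- \frac{3 x^{2}}{2}}\,dx = - \sqrt{6} \sqrt{\pi}$ gives
$$I(b) = - \sqrt{6} \sqrt{\pi} e^{- \frac{b^{2}}{6}}.$$

Setting $b = \frac{4}{5}$:
$$I = - \frac{\sqrt{6} \sqrt{\pi}}{e^{\frac{8}{75}}}.$$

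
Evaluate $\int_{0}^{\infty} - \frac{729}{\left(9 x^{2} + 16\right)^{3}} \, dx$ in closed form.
$- \frac{729 \pi}{16384}$

Recall the elementary integral
$$J(a) = \int_{0}^{\infty} - \frac{1}{a^{2} + x^{2}} \, dx = - \frac{\pi}{2 a}.$$

Differentiating under the integral sign with respect to $a$,
$$\frac{dJ}{da} = \int_{0}^{\infty} \frac{2 a}{\left(a^{2} + x^{2}\right)^{2}} \, dx = \frac{\pi}{2 a^{2}},$$
so $\int_{0}^{\infty} - \frac{1}{\left(a^{2} + x^{2}\right)^{2}} \, dx = - \frac{\pi}{4 a^{3}}$.

Repeating — each differentiation of $1/(x^2+a^2)^j$ produces $-2ja/(x^2+a^2)^{j+1}$ — and dividing through by $-2ja$ at each step yields, after $2$ differentiations in total,
$$\int_{0}^{\infty} - \frac{1}{\left(a^{2} + x^{2}\right)^{3}} \, dx = - \frac{3 \pi}{16 a^{5}}.$$

Setting $a = \frac{4}{3}$:
$$I = - \frac{729 \pi}{16384}.$$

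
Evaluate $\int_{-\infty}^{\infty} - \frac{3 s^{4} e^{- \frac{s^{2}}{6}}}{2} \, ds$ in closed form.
$- \frac{81 \sqrt{6} \sqrt{\pi}}{2}$

Start from the elementary integral
$$J(a) = \int_{-\infty}^{\infty} - \frac{3 e^{- a s^{2}}}{2} \, ds = - \frac{3 \sqrt{\pi}}{2 \sqrt{a}}.$$

Differentiating under the integral sign brings down a factor of $(-s^2)$:
$$\frac{dJ}{da} = \int_{-\infty}^{\infty} \frac{3 s^{2} e^{- a s^{2}}}{2} \, ds = \frac{3 \sqrt{\pi}}{4 a^{\frac{3}{2}}}.$$

Repeating twice in total — each differentiation brings down another $(-s^2)$ — gives
$$\frac{d^{2}J}{da^{2}} = \int_{-\infty}^{\infty} - \frac{3 s^{4} e^{- a s^{2}}}{2} \, ds = - \frac{9 \sqrt{\pi}}{8 a^{\frac{5}{2}}},$$
and the integrand here is exactly the target integrand, so $I = - \frac{9 \sqrt{\pi}}{8 a^{\frac{5}{2}}}$.

Setting $a = \frac{1}{6}$:
$$I = - \frac{81 \sqrt{6} \sqrt{\pi}}{2}.$$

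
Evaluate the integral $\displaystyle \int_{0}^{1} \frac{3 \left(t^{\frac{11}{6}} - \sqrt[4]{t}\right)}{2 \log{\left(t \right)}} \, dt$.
$- \log{\left(\frac{15 \sqrt{510}}{1156} \right)}$

Replace the exponent $\frac{1}{4}$ by a parameter $a$: let $I(a) = \int_{0}^{1} \frac{3 \left(t^{\frac{11}{6}} - t^{a}\right)}{2 \log{\left(t \right)}} \, dt$.

Since $\dfrac{\partial}{\partial a}\,t^{a} = t^{a} \ln t$, the $\ln t$ in the denominator cancels and
$$\frac{dI}{da} = \int_{0}^{1} - \frac{3}{2} t^{a} \, dt = - \frac{3}{2} \left[\frac{t^{a+1}}{a+1}\right]_0^1 = - \frac{3}{2 a + 2}.$$

Integrating with respect to $a$ gives $I(a) = - \log{\left(\frac{6 \sqrt{102} \left(a + 1\right)^{\frac{3}{2}}}{289} \right)} + C$.

At $a = \frac{11}{6}$ the integrand is identically $0$, so $I(\frac{11}{6}) = 0$. The closed form gives $0$, hence $C = 0$.

Setting $a = \frac{1}{4}$:
$$I = - \log{\left(\frac{15 \sqrt{510}}{1156} \right)}.$$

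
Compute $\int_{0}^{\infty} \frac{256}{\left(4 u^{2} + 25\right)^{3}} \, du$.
$\frac{24 \pi}{3125}$

Start from the standard arctangent integral
$$J(a) = \int_{0}^{\infty} \frac{4}{a^{2} + u^{2}} \, du = \frac{2 \pi}{a}.$$

Differentiating under the integral sign with respect to $a$,
$$\frac{dJ}{da} = \int_{0}^{\infty} - \frac{8 a}{\left(a^{2} + u^{2}\right)^{2}} \, du = - \frac{2 \pi}{a^{2}},$$
so $\int_{0}^{\infty} \frac{4}{\left(a^{2} + u^{2}\right)^{2}} \, du = \frac{\pi}{a^{3}}$.

Repeating — each differentiation of $1/(u^2+a^2)^j$ produces $-2ja/(u^2+a^2)^{j+1}$ — and dividing through by $-2ja$ at each step yields, after $2$ differentiations in total,
$$\int_{0}^{\infty} \frac{4}{\left(a^{2} + u^{2}\right)^{3}} \, du = \frac{3 \pi}{4 a^{5}}.$$

Setting $a = \frac{5}{2}$:
$$I = \frac{24 \pi}{3125}.$$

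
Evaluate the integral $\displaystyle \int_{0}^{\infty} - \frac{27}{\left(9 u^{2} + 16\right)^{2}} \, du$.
$- \frac{9 \pi}{256}$

Recall the elementary integral
$$J(a) = \int_{0}^{\infty} - \frac{1}{3 \left(a^{2} + u^{2}\right)} \, du = - \frac{\pi}{6 a}.$$

Differentiating under the integral sign with respect to $a$,
$$\frac{dJ}{da} = \int_{0}^{\infty} \frac{2 a}{3 \left(a^{2} + u^{2}\right)^{2}} \, du = \frac{\pi}{6 a^{2}},$$
so $\int_{0}^{\infty} - \frac{1}{3 \left(a^{2} + u^{2}\right)^{2}} \, du = - \frac{\pi}{12 a^{3}}$.

Setting $a = \frac{4}{3}$:
$$I = - \frac{9 \pi}{256}.$$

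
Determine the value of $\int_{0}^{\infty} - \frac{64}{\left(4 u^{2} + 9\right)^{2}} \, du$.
$- \frac{8 \pi}{27}$

Recall the elementary integral
$$J(a) = \int_{0}^{\infty} - \frac{4}{a^{2} + u^{2}} \, du = - \frac{2 \pi}{a}.$$

Differentiating under the integral sign with respect to $a$,
$$\frac{dJ}{da} = \int_{0}^{\infty} \frac{8 a}{\left(a^{2} + u^{2}\right)^{2}} \, du = \frac{2 \pi}{a^{2}},$$
so $\int_{0}^{\infty} - \frac{4}{\left(a^{2} + u^{2}\right)^{2}} \, du = - \frac{\pi}{a^{3}}$.

Setting $a = \frac{3}{2}$:
$$I = - \frac{8 \pi}{27}.$$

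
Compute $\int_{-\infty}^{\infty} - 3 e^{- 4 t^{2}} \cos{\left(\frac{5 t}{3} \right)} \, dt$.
$- \frac{3 \sqrt{\pi}}{2 e^{\frac{25}{144}}}$

Treat the cosine frequency as a parameter and define $I(b) = \int_{-\infty}^{\infty} - 3 e^{- 4 t^{2}} \cos{\left(b t \right)} \, dt$.

Differentiating under the integral sign,
$$I'(b) = \int_{-\infty}^{\infty} 3 t e^{- 4 t^{2}} \sin{\left(b t \right)} \, dt.$$

Integrate $\int_{-\infty}^{\infty} t \sin(b t)\, e^{- 4 t^{2}}\, dt$ by parts with $u = \sin(b t)$ and $dv = t\, e^{- 4 t^{2}}\, dt$, giving $v = - \frac{e^{- 4 t^{2}}}{8}$. The boundary term vanishes and
$$\int_{-\infty}^{\infty} t \sin(b t)\, e^{- 4 t^{2}}\, dt = \frac{b}{8} \int_{-\infty}^{\infty} \cos(b t)\, e^{- 4 t^{2}}\, dt,$$
so $I'(b) = - \frac{b}{8}\, I(b)$.

This is a separable first-order ODE; solving with the initial condition $I(0) = \int_{-\infty}^{\infty} - 3 e^{- 4 t^{2}}\,dt = - \frac{3 \sqrt{\pi}}{2}$ gives
$$I(b) = - \frac{3 \sqrt{\pi} e^{- \frac{b^{2}}{16}}}{2}.$$

Setting $b = \frac{5}{3}$:
$$I = - \frac{3 \sqrt{\pi}}{2 e^{\frac{25}{144}}}.$$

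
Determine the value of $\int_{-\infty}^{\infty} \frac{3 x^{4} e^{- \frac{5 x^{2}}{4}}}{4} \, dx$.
$\frac{18 \sqrt{5} \sqrt{\pi}}{125}$

Consider the simpler parametrised integral
$$J(a) = \int_{-\infty}^{\infty} \frac{3 e^{- a x^{2}}}{4} \, dx = \frac{3 \sqrt{\pi}}{4 \sqrt{a}}.$$

Differentiating under the integral sign brings down a factor of $(-x^2)$:
$$\frac{dJ}{da} = \int_{-\infty}^{\infty} - \frac{3 x^{2} e^{- a x^{2}}}{4} \, dx = - \frac{3 \sqrt{\pi}}{8 a^{\frac{3}{2}}}.$$

Repeating twice in total — each differentiation brings down another $(-x^2)$ — gives
$$\frac{d^{2}J}{da^{2}} = \int_{-\infty}^{\infty} \frac{3 x^{4} e^{- a x^{2}}}{4} \, dx = \frac{9 \sqrt{\pi}}{16 a^{\frac{5}{2}}},$$
and the integrand here is exactly the target integrand, so $I = \frac{9 \sqrt{\pi}}{16 a^{\frac{5}{2}}}$.

Setting $a = \frac{5}{4}$:
$$I = \frac{18 \sqrt{5} \sqrt{\pi}}{125}.$$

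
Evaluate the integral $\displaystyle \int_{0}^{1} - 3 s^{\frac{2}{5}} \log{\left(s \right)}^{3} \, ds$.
$\frac{11250}{2401}$

Consider the simpler parametrised integral
$$J(a) = \int_{0}^{1} - 3 s^{a} \, ds = - \frac{3}{a + 1}.$$

Differentiating under the integral sign brings down a factor of $\ln s$:
$$\frac{dJ}{da} = \int_{0}^{1} - 3 s^{a} \log{\left(s \right)} \, ds = \frac{3}{\left(a + 1\right)^{2}}.$$

Repeating $3$ times in total — each differentiation brings down another $\ln s$ — gives
$$\frac{d^{3}J}{da^{3}} = \int_{0}^{1} - 3 s^{a} \log{\left(s \right)}^{3} \, ds = \frac{18}{\left(a + 1\right)^{4}},$$
and the integrand here is exactly the target integrand, so $I = \frac{18}{\left(a + 1\right)^{4}}$.

Setting $a = \frac{2}{5}$:
$$I = \frac{11250}{2401}.$$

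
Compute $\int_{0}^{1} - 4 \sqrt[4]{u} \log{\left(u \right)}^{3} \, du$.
$\frac{6144}{625}$

Consider the simpler parametrised integral
$$J(a) = \int_{0}^{1} - 4 u^{a} \, du = - \frac{4}{a + 1}.$$

Differentiating under the integral sign brings down a factor of $\ln u$:
$$\frac{dJ}{da} = \int_{0}^{1} - 4 u^{a} \log{\left(u \right)} \, du = \frac{4}{\left(a + 1\right)^{2}}.$$

Repeating $3$ times in total — each differentiation brings down another $\ln u$ — gives
$$\frac{d^{3}J}{da^{3}} = \int_{0}^{1} - 4 u^{a} \log{\left(u \right)}^{3} \, du = \frac{24}{\left(a + 1\right)^{4}},$$
and the integrand here is exactly the target integrand, so $I = \frac{24}{\left(a + 1\right)^{4}}$.

Setting $a = \frac{1}{4}$:
$$I = \frac{6144}{625}.$$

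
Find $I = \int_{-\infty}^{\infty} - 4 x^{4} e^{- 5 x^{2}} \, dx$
$- \frac{3 \sqrt{5} \sqrt{\pi}}{125}$

Begin with the known integral
$$J(a) = \int_{-\infty}^{\infty} - 4 e^{- a x^{2}} \, dx = - \frac{4 \sqrt{\pi}}{\sqrt{a}}.$$

Differentiating under the integral sign brings down a factor of $(-x^2)$:
$$\frac{dJ}{da} = \int_{-\infty}^{\infty} 4 x^{2} e^{- a x^{2}} \, dx = \frac{2 \sqrt{\pi}}{a^{\frac{3}{2}}}.$$

Repeating twice in total — each differentiation brings down another $(-x^2)$ — gives
$$\frac{d^{2}J}{da^{2}} = \int_{-\infty}^{\infty} - 4 x^{4} e^{- a x^{2}} \, dx = - \frac{3 \sqrt{\pi}}{a^{\frac{5}{2}}},$$
and the integrand here is exactly the target integrand, so $I = - \frac{3 \sqrt{\pi}}{a^{\frac{5}{2}}}$.

Setting $a = 5$:
$$I = - \frac{3 \sqrt{5} \sqrt{\pi}}{125}.$$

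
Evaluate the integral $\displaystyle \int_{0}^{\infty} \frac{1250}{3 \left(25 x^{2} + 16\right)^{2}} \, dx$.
$\frac{125 \pi}{384}$

Recall the elementary integral
$$J(a) = \int_{0}^{\infty} \frac{2}{3 \left(a^{2} + x^{2}\right)} \, dx = \frac{\pi}{3 a}.$$

Differentiating under the integral sign with respect to $a$,
$$\frac{dJ}{da} = \int_{0}^{\infty} - \frac{4 a}{3 \left(a^{2} + x^{2}\right)^{2}} \, dx = - \frac{\pi}{3 a^{2}},$$
so $\int_{0}^{\infty} \frac{2}{3 \left(a^{2} + x^{2}\right)^{2}} \, dx = \frac{\pi}{6 a^{3}}$.

Setting $a = \frac{4}{5}$:
$$I = \frac{125 \pi}{384}.$$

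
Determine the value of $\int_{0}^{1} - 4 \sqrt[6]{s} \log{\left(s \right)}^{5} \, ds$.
$\frac{22394880}{117649}$

Consider the simpler parametrised integral
$$J(a) = \int_{0}^{1} - 4 s^{a} \, ds = - \frac{4}{a + 1}.$$

Differentiating under the integral sign brings down a factor of $\ln s$:
$$\frac{dJ}{da} = \int_{0}^{1} - 4 s^{a} \log{\left(s \right)} \, ds = \frac{4}{\left(a + 1\right)^{2}}.$$

Repeating $5$ times in total — each differentiation brings down another $\ln s$ — gives
$$\frac{d^{5}J}{da^{5}} = \int_{0}^{1} - 4 s^{a} \log{\left(s \right)}^{5} \, ds = \frac{480}{\left(a + 1\right)^{6}},$$
and the integrand here is exactly the target integrand, so $I = \frac{480}{\left(a + 1\right)^{6}}$.

Setting $a = \frac{1}{6}$:
$$I = \frac{22394880}{117649}.$$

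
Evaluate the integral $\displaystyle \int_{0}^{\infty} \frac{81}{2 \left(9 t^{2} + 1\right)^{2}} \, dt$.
$\frac{27 \pi}{8}$

Begin with the known result
$$J(a) = \int_{0}^{\infty} \frac{1}{2 \left(a^{2} + t^{2}\right)} \, dt = \frac{\pi}{4 a}.$$

Differentiating under the integral sign with respect to $a$,
$$\frac{dJ}{da} = \int_{0}^{\infty} - \frac{a}{\left(a^{2} + t^{2}\right)^{2}} \, dt = - \frac{\pi}{4 a^{2}},$$
so $\int_{0}^{\infty} \frac{1}{2 \left(a^{2} + t^{2}\right)^{2}} \, dt = \frac{\pi}{8 a^{3}}$.

Setting $a = \frac{1}{3}$:
$$I = \frac{27 \pi}{8}.$$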